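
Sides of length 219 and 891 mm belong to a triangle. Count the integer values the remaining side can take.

437

The third side lies in the open interval (672, 1110).
Integers from 673 to 1109 inclusive: 1109 − 673 + 1 = 437.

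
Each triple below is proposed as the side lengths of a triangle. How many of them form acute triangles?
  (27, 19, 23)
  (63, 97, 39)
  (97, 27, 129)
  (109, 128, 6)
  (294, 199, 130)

1

(27,19,23): 19²+23² = 890 > 729 = 27² → acute
(63,97,39): 39²+63² = 5490 < 9409 = 97² → obtuse
(97,27,129): 27+97 ≤ 129, not a triangle
(109,128,6): 6+109 ≤ 128, not a triangle
(294,199,130): 130²+199² = 56501 < 86436 = 294² → obtuse
1 of the 5 is acute.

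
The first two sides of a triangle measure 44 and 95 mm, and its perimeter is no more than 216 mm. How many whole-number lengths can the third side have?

Triangle inequality: 51 < x < 139. Perimeter ≤ 216 gives x ≤ 216 − 44 − 95 = 77.
So 51 < x ≤ 77; integers 52 through 77: 26 values.

26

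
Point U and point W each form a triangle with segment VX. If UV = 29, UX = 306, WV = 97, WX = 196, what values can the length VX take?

From triangle UVX: |29 − 306| < VX < 29 + 306, i.e. 277 < VX < 335.
From triangle WVX: 99 < VX < 293.
Both must hold, so VX lies in the intersection.

277 < VX < 293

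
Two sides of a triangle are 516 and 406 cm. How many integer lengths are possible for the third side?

The third side lies in the open interval (110, 922).
Integers from 111 to 921 inclusive: 921 − 111 + 1 = 811.

811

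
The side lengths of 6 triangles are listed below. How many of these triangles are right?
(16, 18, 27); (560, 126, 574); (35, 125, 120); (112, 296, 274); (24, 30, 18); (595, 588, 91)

(16,18,27): 16²+18² = 580 < 729 = 27² → obtuse
(560,126,574): 126²+560² = 329476 = 574² → right
(35,125,120): 35²+120² = 15625 = 125² → right
(112,296,274): 112²+274² = 87620 > 87616 = 296² → acute
(24,30,18): 18²+24² = 900 = 30² → right
(595,588,91): 91²+588² = 354025 = 595² → right
4 of the 6 are right.

4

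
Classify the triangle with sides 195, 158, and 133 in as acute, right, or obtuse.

acute

Compare the square of the longest side to the sum of squares of the other two: 133² + 158² = 42653 > 38025 = 195².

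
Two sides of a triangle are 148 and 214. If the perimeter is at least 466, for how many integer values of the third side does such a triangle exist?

Triangle inequality: 66 < x < 362. Perimeter ≥ 466 gives x ≥ 466 − 148 − 214 = 104.
So 104 ≤ x < 362; integers 104 through 361: 258 values.

258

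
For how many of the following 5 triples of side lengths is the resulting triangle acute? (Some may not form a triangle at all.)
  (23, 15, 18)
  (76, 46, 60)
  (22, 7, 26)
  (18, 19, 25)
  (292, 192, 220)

(23,15,18): 15²+18² = 549 > 529 = 23² → acute
(76,46,60): 46²+60² = 5716 < 5776 = 76² → obtuse
(22,7,26): 7²+22² = 533 < 676 = 26² → obtuse
(18,19,25): 18²+19² = 685 > 625 = 25² → acute
(292,192,220): 192²+220² = 85264 = 292² → right
2 of the 5 are acute.

2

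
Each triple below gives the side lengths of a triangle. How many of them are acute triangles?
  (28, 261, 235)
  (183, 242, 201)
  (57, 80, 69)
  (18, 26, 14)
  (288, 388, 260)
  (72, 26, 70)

3

(28,261,235): 28²+235² = 56009 < 68121 = 261² → obtuse
(183,242,201): 183²+201² = 73890 > 58564 = 242² → acute
(57,80,69): 57²+69² = 8010 > 6400 = 80² → acute
(18,26,14): 14²+18² = 520 < 676 = 26² → obtuse
(288,388,260): 260²+288² = 150544 = 388² → right
(72,26,70): 26²+70² = 5576 > 5184 = 72² → acute
3 of the 6 are acute.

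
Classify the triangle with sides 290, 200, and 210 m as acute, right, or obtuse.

right

Compare the square of the longest side to the sum of squares of the other two: 200² + 210² = 84100 = 290².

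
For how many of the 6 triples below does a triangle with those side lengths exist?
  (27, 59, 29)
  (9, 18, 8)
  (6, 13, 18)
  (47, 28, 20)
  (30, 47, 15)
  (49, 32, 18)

(27,29,59): 27+29 ≤ 59 → not valid
(8,9,18): 8+9 ≤ 18 → not valid
(6,13,18): 6+13 > 18 → valid
(20,28,47): 20+28 > 47 → valid
(15,30,47): 15+30 ≤ 47 → not valid
(18,32,49): 18+32 > 49 → valid
3 of the 6 triples form a triangle.

3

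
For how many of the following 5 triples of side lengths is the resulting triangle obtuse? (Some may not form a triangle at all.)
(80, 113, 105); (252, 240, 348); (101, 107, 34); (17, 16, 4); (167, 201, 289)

(80,113,105): 80²+105² = 17425 > 12769 = 113² → acute
(252,240,348): 240²+252² = 121104 = 348² → right
(101,107,34): 34²+101² = 11357 < 11449 = 107² → obtuse
(17,16,4): 4²+16² = 272 < 289 = 17² → obtuse
(167,201,289): 167²+201² = 68290 < 83521 = 289² → obtuse
3 of the 5 are obtuse.

3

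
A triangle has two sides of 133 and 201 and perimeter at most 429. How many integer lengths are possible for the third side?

Triangle inequality: 68 < x < 334. Perimeter ≤ 429 gives x ≤ 429 − 133 − 201 = 95.
So 68 < x ≤ 95; integers 69 through 95: 27 values.

27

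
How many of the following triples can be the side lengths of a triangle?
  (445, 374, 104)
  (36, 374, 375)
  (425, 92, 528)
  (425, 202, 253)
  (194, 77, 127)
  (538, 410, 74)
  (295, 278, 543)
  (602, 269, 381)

(104,374,445): 104+374 > 445 → valid
(36,374,375): 36+374 > 375 → valid
(92,425,528): 92+425 ≤ 528 → not valid
(202,253,425): 202+253 > 425 → valid
(77,127,194): 77+127 > 194 → valid
(74,410,538): 74+410 ≤ 538 → not valid
(278,295,543): 278+295 > 543 → valid
(269,381,602): 269+381 > 602 → valid
6 of the 8 triples form a triangle.

6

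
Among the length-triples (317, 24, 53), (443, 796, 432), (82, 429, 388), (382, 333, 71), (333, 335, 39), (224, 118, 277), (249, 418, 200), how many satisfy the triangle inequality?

6

(24,53,317): 24+53 ≤ 317 → not valid
(432,443,796): 432+443 > 796 → valid
(82,388,429): 82+388 > 429 → valid
(71,333,382): 71+333 > 382 → valid
(39,333,335): 39+333 > 335 → valid
(118,224,277): 118+224 > 277 → valid
(200,249,418): 200+249 > 418 → valid
6 of the 7 triples form a triangle.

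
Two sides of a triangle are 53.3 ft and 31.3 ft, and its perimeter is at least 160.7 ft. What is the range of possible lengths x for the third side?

76.1 ≤ x < 84.6 ft

Triangle inequality alone gives 22.0 < x < 84.6.
The perimeter condition gives x ≥ 160.7 − 53.3 − 31.3 = 76.1.
Intersecting the two: 76.1 ≤ x < 84.6.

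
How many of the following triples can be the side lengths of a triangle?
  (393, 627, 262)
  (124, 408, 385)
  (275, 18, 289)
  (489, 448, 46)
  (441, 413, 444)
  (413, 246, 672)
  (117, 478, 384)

6

(262,393,627): 262+393 > 627 → valid
(124,385,408): 124+385 > 408 → valid
(18,275,289): 18+275 > 289 → valid
(46,448,489): 46+448 > 489 → valid
(413,441,444): 413+441 > 444 → valid
(246,413,672): 246+413 ≤ 672 → not valid
(117,384,478): 117+384 > 478 → valid
6 of the 7 triples form a triangle.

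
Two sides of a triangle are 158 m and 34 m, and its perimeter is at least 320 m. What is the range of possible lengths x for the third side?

128 ≤ x < 192

Triangle inequality alone gives 124 < x < 192.
The perimeter condition gives x ≥ 320 − 158 − 34 = 128.
Intersecting the two: 128 ≤ x < 192.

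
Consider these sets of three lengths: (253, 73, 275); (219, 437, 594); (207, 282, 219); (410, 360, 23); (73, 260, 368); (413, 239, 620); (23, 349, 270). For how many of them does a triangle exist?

(73,253,275): 73+253 > 275 → valid
(219,437,594): 219+437 > 594 → valid
(207,219,282): 207+219 > 282 → valid
(23,360,410): 23+360 ≤ 410 → not valid
(73,260,368): 73+260 ≤ 368 → not valid
(239,413,620): 239+413 > 620 → valid
(23,270,349): 23+270 ≤ 349 → not valid
4 of the 7 triples form a triangle.

4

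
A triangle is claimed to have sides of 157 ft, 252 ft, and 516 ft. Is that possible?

The longest side is 516, but the other two sum to only 409.
409 < 516, so the triangle inequality fails.

No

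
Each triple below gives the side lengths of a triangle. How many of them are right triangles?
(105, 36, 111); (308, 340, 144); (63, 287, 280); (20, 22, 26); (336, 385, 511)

(105,36,111): 36²+105² = 12321 = 111² → right
(308,340,144): 144²+308² = 115600 = 340² → right
(63,287,280): 63²+280² = 82369 = 287² → right
(20,22,26): 20²+22² = 884 > 676 = 26² → acute
(336,385,511): 336²+385² = 261121 = 511² → right
4 of the 5 are right.

4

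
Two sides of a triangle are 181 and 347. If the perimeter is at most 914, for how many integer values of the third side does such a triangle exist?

220

Triangle inequality: 166 < x < 528. Perimeter ≤ 914 gives x ≤ 914 − 181 − 347 = 386.
So 166 < x ≤ 386; integers 167 through 386: 220 values.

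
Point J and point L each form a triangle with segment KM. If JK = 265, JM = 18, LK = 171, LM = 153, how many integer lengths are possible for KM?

From triangle JKM: 247 < KM < 283.
From triangle LKM: 18 < KM < 324.
Intersection: 247 < KM < 283, so integers 248 through 282: 35 values.

35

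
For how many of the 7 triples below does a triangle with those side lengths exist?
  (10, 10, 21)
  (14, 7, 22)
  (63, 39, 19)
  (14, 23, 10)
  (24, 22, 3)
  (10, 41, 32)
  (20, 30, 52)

(10,10,21): 10+10 ≤ 21 → not valid
(7,14,22): 7+14 ≤ 22 → not valid
(19,39,63): 19+39 ≤ 63 → not valid
(10,14,23): 10+14 > 23 → valid
(3,22,24): 3+22 > 24 → valid
(10,32,41): 10+32 > 41 → valid
(20,30,52): 20+30 ≤ 52 → not valid
3 of the 7 triples form a triangle.

3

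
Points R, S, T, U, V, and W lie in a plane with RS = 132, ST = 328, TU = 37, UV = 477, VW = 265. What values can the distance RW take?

0 ≤ RW ≤ 1239

The maximum is all hops collinear in one direction: 132 + 328 + 37 + 477 + 265 = 1239.
The longest hop is 477; the others sum to 762. Since 477 ≤ 762, the path can fold back on itself completely, so the minimum distance is 0.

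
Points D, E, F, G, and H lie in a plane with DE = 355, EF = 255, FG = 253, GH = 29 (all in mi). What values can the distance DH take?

0 ≤ DH ≤ 892 mi

The maximum is all hops collinear in one direction: 355 + 255 + 253 + 29 = 892.
The longest hop is 355; the others sum to 537. Since 355 ≤ 537, the path can fold back on itself completely, so the minimum distance is 0.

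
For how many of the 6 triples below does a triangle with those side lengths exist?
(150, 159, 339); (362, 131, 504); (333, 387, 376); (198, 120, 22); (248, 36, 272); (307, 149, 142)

(150,159,339): 150+159 ≤ 339 → not valid
(131,362,504): 131+362 ≤ 504 → not valid
(333,376,387): 333+376 > 387 → valid
(22,120,198): 22+120 ≤ 198 → not valid
(36,248,272): 36+248 > 272 → valid
(142,149,307): 142+149 ≤ 307 → not valid
2 of the 6 triples form a triangle.

2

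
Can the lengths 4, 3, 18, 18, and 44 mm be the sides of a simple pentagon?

For a pentagon, each side must be shorter than the sum of the others.
Here the longest side is 44, but the remaining 4 sides sum to only 43.

No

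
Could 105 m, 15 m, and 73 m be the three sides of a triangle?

The longest side is 105, but the other two sum to only 88.
88 < 105, so the triangle inequality fails.

No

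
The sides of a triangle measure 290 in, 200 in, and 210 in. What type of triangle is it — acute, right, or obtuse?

Compare the square of the longest side to the sum of squares of the other two: 200² + 210² = 84100 = 290².

right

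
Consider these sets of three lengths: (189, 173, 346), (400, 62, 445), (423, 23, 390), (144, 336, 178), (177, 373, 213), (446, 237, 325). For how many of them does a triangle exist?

(173,189,346): 173+189 > 346 → valid
(62,400,445): 62+400 > 445 → valid
(23,390,423): 23+390 ≤ 423 → not valid
(144,178,336): 144+178 ≤ 336 → not valid
(177,213,373): 177+213 > 373 → valid
(237,325,446): 237+325 > 446 → valid
4 of the 6 triples form a triangle.

4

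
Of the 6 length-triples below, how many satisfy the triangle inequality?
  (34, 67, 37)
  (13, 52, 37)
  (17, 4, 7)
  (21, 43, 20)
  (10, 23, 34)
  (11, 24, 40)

(34,37,67): 34+37 > 67 → valid
(13,37,52): 13+37 ≤ 52 → not valid
(4,7,17): 4+7 ≤ 17 → not valid
(20,21,43): 20+21 ≤ 43 → not valid
(10,23,34): 10+23 ≤ 34 → not valid
(11,24,40): 11+24 ≤ 40 → not valid
1 of the 6 triples forms a triangle.

1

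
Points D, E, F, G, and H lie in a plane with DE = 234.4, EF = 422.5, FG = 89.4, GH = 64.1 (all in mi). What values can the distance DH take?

The maximum is all hops collinear in one direction: 234.4 + 422.5 + 89.4 + 64.1 = 810.4.
The longest hop is 422.5; the others sum to 387.9. Folding the others back against it leaves at least 422.5 − 387.9 = 34.6.

34.6 ≤ DH ≤ 810.4 mi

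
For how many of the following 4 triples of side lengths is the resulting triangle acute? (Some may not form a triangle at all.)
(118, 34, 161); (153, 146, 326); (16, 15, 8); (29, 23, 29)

(118,34,161): 34+118 ≤ 161, not a triangle
(153,146,326): 146+153 ≤ 326, not a triangle
(16,15,8): 8²+15² = 289 > 256 = 16² → acute
(29,23,29): 23²+29² = 1370 > 841 = 29² → acute
2 of the 4 are acute.

2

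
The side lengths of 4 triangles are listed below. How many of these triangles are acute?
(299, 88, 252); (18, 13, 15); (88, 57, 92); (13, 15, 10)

(299,88,252): 88²+252² = 71248 < 89401 = 299² → obtuse
(18,13,15): 13²+15² = 394 > 324 = 18² → acute
(88,57,92): 57²+88² = 10993 > 8464 = 92² → acute
(13,15,10): 10²+13² = 269 > 225 = 15² → acute
3 of the 4 are acute.

3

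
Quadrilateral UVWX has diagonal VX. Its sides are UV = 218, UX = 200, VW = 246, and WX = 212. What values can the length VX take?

From triangle UVX: |218 − 200| < VX < 218 + 200, i.e. 18 < VX < 418.
From triangle WVX: 34 < VX < 458.
Both must hold, so VX lies in the intersection.

34 < VX < 418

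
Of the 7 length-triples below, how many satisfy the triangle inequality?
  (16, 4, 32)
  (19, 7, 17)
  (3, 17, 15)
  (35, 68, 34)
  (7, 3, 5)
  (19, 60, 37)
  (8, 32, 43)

(4,16,32): 4+16 ≤ 32 → not valid
(7,17,19): 7+17 > 19 → valid
(3,15,17): 3+15 > 17 → valid
(34,35,68): 34+35 > 68 → valid
(3,5,7): 3+5 > 7 → valid
(19,37,60): 19+37 ≤ 60 → not valid
(8,32,43): 8+32 ≤ 43 → not valid
4 of the 7 triples form a triangle.

4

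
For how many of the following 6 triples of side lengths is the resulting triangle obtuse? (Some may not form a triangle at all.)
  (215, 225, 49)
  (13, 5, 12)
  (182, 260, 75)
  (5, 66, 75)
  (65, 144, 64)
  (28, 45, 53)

1

(215,225,49): 49²+215² = 48626 < 50625 = 225² → obtuse
(13,5,12): 5²+12² = 169 = 13² → right
(182,260,75): 75+182 ≤ 260, not a triangle
(5,66,75): 5+66 ≤ 75, not a triangle
(65,144,64): 64+65 ≤ 144, not a triangle
(28,45,53): 28²+45² = 2809 = 53² → right
1 of the 6 is obtuse.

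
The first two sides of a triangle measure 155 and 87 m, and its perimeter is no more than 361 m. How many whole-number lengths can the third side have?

Triangle inequality: 68 < x < 242. Perimeter ≤ 361 gives x ≤ 361 − 155 − 87 = 119.
So 68 < x ≤ 119; integers 69 through 119: 51 values.

51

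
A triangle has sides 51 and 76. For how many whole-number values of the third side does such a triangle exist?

101

The third side lies in the open interval (25, 127).
Integers from 26 to 126 inclusive: 126 − 26 + 1 = 101.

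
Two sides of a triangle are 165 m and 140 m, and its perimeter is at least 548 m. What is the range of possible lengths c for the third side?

Triangle inequality alone gives 25 < c < 305.
The perimeter condition gives c ≥ 548 − 165 − 140 = 243.
Intersecting the two: 243 ≤ c < 305.

243 ≤ c < 305 m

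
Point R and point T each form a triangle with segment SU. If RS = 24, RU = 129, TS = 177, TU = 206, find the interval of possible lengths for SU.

From triangle RSU: |24 − 129| < SU < 24 + 129, i.e. 105 < SU < 153.
From triangle TSU: 29 < SU < 383.
Both must hold, so SU lies in the intersection.

105 < SU < 153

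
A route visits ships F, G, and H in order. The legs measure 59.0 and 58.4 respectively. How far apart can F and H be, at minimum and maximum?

0.6 ≤ FH ≤ 117.4

By the triangle inequality, |59.0 − 58.4| ≤ FH ≤ 59.0 + 58.4.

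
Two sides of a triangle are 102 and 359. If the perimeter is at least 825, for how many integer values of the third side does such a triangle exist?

97

Triangle inequality: 257 < x < 461. Perimeter ≥ 825 gives x ≥ 825 − 102 − 359 = 364.
So 364 ≤ x < 461; integers 364 through 460: 97 values.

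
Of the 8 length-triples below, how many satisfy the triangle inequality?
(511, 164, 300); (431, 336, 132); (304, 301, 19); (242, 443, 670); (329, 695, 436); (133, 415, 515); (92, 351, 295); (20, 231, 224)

7

(164,300,511): 164+300 ≤ 511 → not valid
(132,336,431): 132+336 > 431 → valid
(19,301,304): 19+301 > 304 → valid
(242,443,670): 242+443 > 670 → valid
(329,436,695): 329+436 > 695 → valid
(133,415,515): 133+415 > 515 → valid
(92,295,351): 92+295 > 351 → valid
(20,224,231): 20+224 > 231 → valid
7 of the 8 triples form a triangle.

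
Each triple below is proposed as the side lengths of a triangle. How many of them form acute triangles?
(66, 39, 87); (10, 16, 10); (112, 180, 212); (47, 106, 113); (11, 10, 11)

2

(66,39,87): 39²+66² = 5877 < 7569 = 87² → obtuse
(10,16,10): 10²+10² = 200 < 256 = 16² → obtuse
(112,180,212): 112²+180² = 44944 = 212² → right
(47,106,113): 47²+106² = 13445 > 12769 = 113² → acute
(11,10,11): 10²+11² = 221 > 121 = 11² → acute
2 of the 5 are acute.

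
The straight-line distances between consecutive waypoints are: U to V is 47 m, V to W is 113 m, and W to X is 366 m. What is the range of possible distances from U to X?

The maximum is all hops collinear in one direction: 47 + 113 + 366 = 526.
The longest hop is 366; the others sum to 160. Folding the others back against it leaves at least 366 − 160 = 206.

206 ≤ UX ≤ 526 m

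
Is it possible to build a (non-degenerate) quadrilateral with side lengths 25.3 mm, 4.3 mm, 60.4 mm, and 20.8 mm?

For a quadrilateral, each side must be shorter than the sum of the others.
Here the longest side is 60.4, but the remaining 3 sides sum to only 50.4.

No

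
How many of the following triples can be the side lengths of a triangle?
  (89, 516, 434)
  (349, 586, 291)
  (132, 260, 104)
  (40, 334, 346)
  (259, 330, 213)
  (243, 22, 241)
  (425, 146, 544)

(89,434,516): 89+434 > 516 → valid
(291,349,586): 291+349 > 586 → valid
(104,132,260): 104+132 ≤ 260 → not valid
(40,334,346): 40+334 > 346 → valid
(213,259,330): 213+259 > 330 → valid
(22,241,243): 22+241 > 243 → valid
(146,425,544): 146+425 > 544 → valid
6 of the 7 triples form a triangle.

6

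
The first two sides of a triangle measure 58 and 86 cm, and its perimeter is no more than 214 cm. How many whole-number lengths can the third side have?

42

Triangle inequality: 28 < x < 144. Perimeter ≤ 214 gives x ≤ 214 − 58 − 86 = 70.
So 28 < x ≤ 70; integers 29 through 70: 42 values.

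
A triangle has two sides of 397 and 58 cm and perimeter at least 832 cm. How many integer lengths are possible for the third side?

78

Triangle inequality: 339 < x < 455. Perimeter ≥ 832 gives x ≥ 832 − 397 − 58 = 377.
So 377 ≤ x < 455; integers 377 through 454: 78 values.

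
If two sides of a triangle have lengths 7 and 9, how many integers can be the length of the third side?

The third side lies in the open interval (2, 16).
Integers from 3 to 15 inclusive: 15 − 3 + 1 = 13.

13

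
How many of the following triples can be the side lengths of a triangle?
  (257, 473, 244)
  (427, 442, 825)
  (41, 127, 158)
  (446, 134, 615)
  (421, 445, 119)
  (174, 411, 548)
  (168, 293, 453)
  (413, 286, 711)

6

(244,257,473): 244+257 > 473 → valid
(427,442,825): 427+442 > 825 → valid
(41,127,158): 41+127 > 158 → valid
(134,446,615): 134+446 ≤ 615 → not valid
(119,421,445): 119+421 > 445 → valid
(174,411,548): 174+411 > 548 → valid
(168,293,453): 168+293 > 453 → valid
(286,413,711): 286+413 ≤ 711 → not valid
6 of the 8 triples form a triangle.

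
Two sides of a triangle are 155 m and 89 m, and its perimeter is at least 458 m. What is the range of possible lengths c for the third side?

Triangle inequality alone gives 66 < c < 244.
The perimeter condition gives c ≥ 458 − 155 − 89 = 214.
Intersecting the two: 214 ≤ c < 244.

214 ≤ c < 244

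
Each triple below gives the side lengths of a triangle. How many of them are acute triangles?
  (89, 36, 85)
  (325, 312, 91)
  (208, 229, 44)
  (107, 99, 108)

2

(89,36,85): 36²+85² = 8521 > 7921 = 89² → acute
(325,312,91): 91²+312² = 105625 = 325² → right
(208,229,44): 44²+208² = 45200 < 52441 = 229² → obtuse
(107,99,108): 99²+107² = 21250 > 11664 = 108² → acute
2 of the 4 are acute.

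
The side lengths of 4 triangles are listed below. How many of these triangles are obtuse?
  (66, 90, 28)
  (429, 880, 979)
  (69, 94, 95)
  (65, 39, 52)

1

(66,90,28): 28²+66² = 5140 < 8100 = 90² → obtuse
(429,880,979): 429²+880² = 958441 = 979² → right
(69,94,95): 69²+94² = 13597 > 9025 = 95² → acute
(65,39,52): 39²+52² = 4225 = 65² → right
1 of the 4 is obtuse.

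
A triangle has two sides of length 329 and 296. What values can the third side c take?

33 < c < 625

By the triangle inequality, c must be less than 329 + 296 = 625 and greater than |329 − 296| = 33.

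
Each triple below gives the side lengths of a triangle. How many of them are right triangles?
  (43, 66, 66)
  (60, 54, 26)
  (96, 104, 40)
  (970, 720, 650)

2

(43,66,66): 43²+66² = 6205 > 4356 = 66² → acute
(60,54,26): 26²+54² = 3592 < 3600 = 60² → obtuse
(96,104,40): 40²+96² = 10816 = 104² → right
(970,720,650): 650²+720² = 940900 = 970² → right
2 of the 4 are right.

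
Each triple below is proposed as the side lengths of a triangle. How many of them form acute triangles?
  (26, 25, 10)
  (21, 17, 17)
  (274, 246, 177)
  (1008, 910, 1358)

3

(26,25,10): 10²+25² = 725 > 676 = 26² → acute
(21,17,17): 17²+17² = 578 > 441 = 21² → acute
(274,246,177): 177²+246² = 91845 > 75076 = 274² → acute
(1008,910,1358): 910²+1008² = 1844164 = 1358² → right
3 of the 4 are acute.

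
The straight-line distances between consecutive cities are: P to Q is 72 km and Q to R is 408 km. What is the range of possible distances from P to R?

By the triangle inequality, |72 − 408| ≤ PR ≤ 72 + 408.

336 ≤ PR ≤ 480 km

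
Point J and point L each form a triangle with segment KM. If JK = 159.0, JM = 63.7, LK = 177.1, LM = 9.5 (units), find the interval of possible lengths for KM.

167.6 < KM < 186.6

From triangle JKM: |159.0 − 63.7| < KM < 159.0 + 63.7, i.e. 95.3 < KM < 222.7.
From triangle LKM: 167.6 < KM < 186.6.
Both must hold, so KM lies in the intersection.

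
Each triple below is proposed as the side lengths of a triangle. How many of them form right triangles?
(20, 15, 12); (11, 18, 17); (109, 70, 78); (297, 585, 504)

1

(20,15,12): 12²+15² = 369 < 400 = 20² → obtuse
(11,18,17): 11²+17² = 410 > 324 = 18² → acute
(109,70,78): 70²+78² = 10984 < 11881 = 109² → obtuse
(297,585,504): 297²+504² = 342225 = 585² → right
1 of the 4 is right.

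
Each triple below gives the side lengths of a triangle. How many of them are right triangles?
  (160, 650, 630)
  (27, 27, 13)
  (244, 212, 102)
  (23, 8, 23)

(160,650,630): 160²+630² = 422500 = 650² → right
(27,27,13): 13²+27² = 898 > 729 = 27² → acute
(244,212,102): 102²+212² = 55348 < 59536 = 244² → obtuse
(23,8,23): 8²+23² = 593 > 529 = 23² → acute
1 of the 4 is right.

1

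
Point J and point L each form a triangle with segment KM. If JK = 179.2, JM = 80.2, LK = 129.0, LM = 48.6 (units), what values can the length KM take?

From triangle JKM: |179.2 − 80.2| < KM < 179.2 + 80.2, i.e. 99.0 < KM < 259.4.
From triangle LKM: 80.4 < KM < 177.6.
Both must hold, so KM lies in the intersection.

99.0 < KM < 177.6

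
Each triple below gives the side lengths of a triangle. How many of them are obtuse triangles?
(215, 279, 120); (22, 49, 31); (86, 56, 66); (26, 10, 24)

(215,279,120): 120²+215² = 60625 < 77841 = 279² → obtuse
(22,49,31): 22²+31² = 1445 < 2401 = 49² → obtuse
(86,56,66): 56²+66² = 7492 > 7396 = 86² → acute
(26,10,24): 10²+24² = 676 = 26² → right
2 of the 4 are obtuse.

2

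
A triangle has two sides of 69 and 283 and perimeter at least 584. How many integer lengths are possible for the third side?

Triangle inequality: 214 < x < 352. Perimeter ≥ 584 gives x ≥ 584 − 69 − 283 = 232.
So 232 ≤ x < 352; integers 232 through 351: 120 values.

120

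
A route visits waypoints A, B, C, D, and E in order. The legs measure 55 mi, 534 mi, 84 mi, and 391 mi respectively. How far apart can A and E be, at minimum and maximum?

4 ≤ AE ≤ 1064 mi

The maximum is all hops collinear in one direction: 55 + 534 + 84 + 391 = 1064.
The longest hop is 534; the others sum to 530. Folding the others back against it leaves at least 534 − 530 = 4.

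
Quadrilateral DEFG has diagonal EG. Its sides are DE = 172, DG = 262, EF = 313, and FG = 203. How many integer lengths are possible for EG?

From triangle DEG: 90 < EG < 434.
From triangle FEG: 110 < EG < 516.
Intersection: 110 < EG < 434, so integers 111 through 433: 323 values.

323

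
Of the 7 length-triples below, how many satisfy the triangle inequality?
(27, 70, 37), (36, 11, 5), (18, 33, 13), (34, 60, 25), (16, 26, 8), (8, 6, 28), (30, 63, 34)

(27,37,70): 27+37 ≤ 70 → not valid
(5,11,36): 5+11 ≤ 36 → not valid
(13,18,33): 13+18 ≤ 33 → not valid
(25,34,60): 25+34 ≤ 60 → not valid
(8,16,26): 8+16 ≤ 26 → not valid
(6,8,28): 6+8 ≤ 28 → not valid
(30,34,63): 30+34 > 63 → valid
1 of the 7 triples forms a triangle.

1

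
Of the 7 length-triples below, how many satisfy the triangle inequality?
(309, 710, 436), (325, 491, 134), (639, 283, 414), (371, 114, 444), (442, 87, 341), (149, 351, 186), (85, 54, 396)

(309,436,710): 309+436 > 710 → valid
(134,325,491): 134+325 ≤ 491 → not valid
(283,414,639): 283+414 > 639 → valid
(114,371,444): 114+371 > 444 → valid
(87,341,442): 87+341 ≤ 442 → not valid
(149,186,351): 149+186 ≤ 351 → not valid
(54,85,396): 54+85 ≤ 396 → not valid
3 of the 7 triples form a triangle.

3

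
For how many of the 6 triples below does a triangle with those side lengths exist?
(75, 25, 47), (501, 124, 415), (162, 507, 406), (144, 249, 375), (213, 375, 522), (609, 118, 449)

(25,47,75): 25+47 ≤ 75 → not valid
(124,415,501): 124+415 > 501 → valid
(162,406,507): 162+406 > 507 → valid
(144,249,375): 144+249 > 375 → valid
(213,375,522): 213+375 > 522 → valid
(118,449,609): 118+449 ≤ 609 → not valid
4 of the 6 triples form a triangle.

4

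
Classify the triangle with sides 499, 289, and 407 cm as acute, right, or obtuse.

acute

Compare the square of the longest side to the sum of squares of the other two: 289² + 407² = 249170 > 249001 = 499².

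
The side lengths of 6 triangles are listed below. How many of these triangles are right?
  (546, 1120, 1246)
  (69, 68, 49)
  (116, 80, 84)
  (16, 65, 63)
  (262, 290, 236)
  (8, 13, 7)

(546,1120,1246): 546²+1120² = 1552516 = 1246² → right
(69,68,49): 49²+68² = 7025 > 4761 = 69² → acute
(116,80,84): 80²+84² = 13456 = 116² → right
(16,65,63): 16²+63² = 4225 = 65² → right
(262,290,236): 236²+262² = 124340 > 84100 = 290² → acute
(8,13,7): 7²+8² = 113 < 169 = 13² → obtuse
3 of the 6 are right.

3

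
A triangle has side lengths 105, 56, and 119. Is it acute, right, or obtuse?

Compare the square of the longest side to the sum of squares of the other two: 56² + 105² = 14161 = 119².

right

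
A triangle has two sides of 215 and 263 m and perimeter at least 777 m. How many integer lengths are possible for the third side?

179

Triangle inequality: 48 < x < 478. Perimeter ≥ 777 gives x ≥ 777 − 215 − 263 = 299.
So 299 ≤ x < 478; integers 299 through 477: 179 values.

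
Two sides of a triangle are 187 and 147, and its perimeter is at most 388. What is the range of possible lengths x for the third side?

Triangle inequality alone gives 40 < x < 334.
The perimeter condition gives x ≤ 388 − 187 − 147 = 54.
Intersecting the two: 40 < x ≤ 54.

40 < x ≤ 54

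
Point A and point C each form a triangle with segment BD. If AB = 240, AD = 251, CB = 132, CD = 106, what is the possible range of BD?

From triangle ABD: |240 − 251| < BD < 240 + 251, i.e. 11 < BD < 491.
From triangle CBD: 26 < BD < 238.
Both must hold, so BD lies in the intersection.

26 < BD < 238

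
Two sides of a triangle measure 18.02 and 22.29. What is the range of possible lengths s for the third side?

4.27 < s < 40.31

By the triangle inequality, s must be less than 18.02 + 22.29 = 40.31 and greater than |18.02 − 22.29| = 4.27.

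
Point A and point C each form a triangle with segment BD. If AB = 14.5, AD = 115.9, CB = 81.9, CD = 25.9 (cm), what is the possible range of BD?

101.4 < BD < 107.8

From triangle ABD: |14.5 − 115.9| < BD < 14.5 + 115.9, i.e. 101.4 < BD < 130.4.
From triangle CBD: 56.0 < BD < 107.8.
Both must hold, so BD lies in the intersection.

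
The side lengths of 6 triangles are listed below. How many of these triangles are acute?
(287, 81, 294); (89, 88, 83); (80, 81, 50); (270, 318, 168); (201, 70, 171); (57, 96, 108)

4

(287,81,294): 81²+287² = 88930 > 86436 = 294² → acute
(89,88,83): 83²+88² = 14633 > 7921 = 89² → acute
(80,81,50): 50²+80² = 8900 > 6561 = 81² → acute
(270,318,168): 168²+270² = 101124 = 318² → right
(201,70,171): 70²+171² = 34141 < 40401 = 201² → obtuse
(57,96,108): 57²+96² = 12465 > 11664 = 108² → acute
4 of the 6 are acute.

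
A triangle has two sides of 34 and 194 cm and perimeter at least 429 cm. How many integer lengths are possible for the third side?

27

Triangle inequality: 160 < x < 228. Perimeter ≥ 429 gives x ≥ 429 − 34 − 194 = 201.
So 201 ≤ x < 228; integers 201 through 227: 27 values.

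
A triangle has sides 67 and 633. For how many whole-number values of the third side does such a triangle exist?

The third side lies in the open interval (566, 700).
Integers from 567 to 699 inclusive: 699 − 567 + 1 = 133.

133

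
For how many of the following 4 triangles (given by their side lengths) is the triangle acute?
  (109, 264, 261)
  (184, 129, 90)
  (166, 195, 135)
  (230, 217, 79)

(109,264,261): 109²+261² = 80002 > 69696 = 264² → acute
(184,129,90): 90²+129² = 24741 < 33856 = 184² → obtuse
(166,195,135): 135²+166² = 45781 > 38025 = 195² → acute
(230,217,79): 79²+217² = 53330 > 52900 = 230² → acute
3 of the 4 are acute.

3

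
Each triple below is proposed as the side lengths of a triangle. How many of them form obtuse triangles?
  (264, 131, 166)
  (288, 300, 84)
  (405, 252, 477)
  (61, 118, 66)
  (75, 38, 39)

3

(264,131,166): 131²+166² = 44717 < 69696 = 264² → obtuse
(288,300,84): 84²+288² = 90000 = 300² → right
(405,252,477): 252²+405² = 227529 = 477² → right
(61,118,66): 61²+66² = 8077 < 13924 = 118² → obtuse
(75,38,39): 38²+39² = 2965 < 5625 = 75² → obtuse
3 of the 5 are obtuse.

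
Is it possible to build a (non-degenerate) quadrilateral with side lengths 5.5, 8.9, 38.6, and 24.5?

A quadrilateral exists iff every side is shorter than the sum of the others — equivalently, the longest side is less than the sum of the rest.
Longest side 38.6 < 38.9 (sum of the remaining 3), so yes.

Yes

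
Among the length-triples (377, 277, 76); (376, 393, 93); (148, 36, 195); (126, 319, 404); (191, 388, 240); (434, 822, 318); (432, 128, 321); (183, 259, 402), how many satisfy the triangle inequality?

5

(76,277,377): 76+277 ≤ 377 → not valid
(93,376,393): 93+376 > 393 → valid
(36,148,195): 36+148 ≤ 195 → not valid
(126,319,404): 126+319 > 404 → valid
(191,240,388): 191+240 > 388 → valid
(318,434,822): 318+434 ≤ 822 → not valid
(128,321,432): 128+321 > 432 → valid
(183,259,402): 183+259 > 402 → valid
5 of the 8 triples form a triangle.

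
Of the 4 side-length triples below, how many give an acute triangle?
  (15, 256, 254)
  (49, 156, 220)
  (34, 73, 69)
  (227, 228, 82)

(15,256,254): 15²+254² = 64741 < 65536 = 256² → obtuse
(49,156,220): 49+156 ≤ 220, not a triangle
(34,73,69): 34²+69² = 5917 > 5329 = 73² → acute
(227,228,82): 82²+227² = 58253 > 51984 = 228² → acute
2 of the 4 are acute.

2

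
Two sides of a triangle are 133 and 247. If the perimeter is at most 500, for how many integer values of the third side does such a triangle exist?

Triangle inequality: 114 < x < 380. Perimeter ≤ 500 gives x ≤ 500 − 133 − 247 = 120.
So 114 < x ≤ 120; integers 115 through 120: 6 values.

6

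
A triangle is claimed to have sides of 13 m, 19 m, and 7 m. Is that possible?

Yes

The longest side is 19, and the other two sum to 20.
Since 20 > 19, the triangle inequality holds.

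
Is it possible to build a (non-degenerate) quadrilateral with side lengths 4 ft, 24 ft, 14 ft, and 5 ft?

For a quadrilateral, each side must be shorter than the sum of the others.
Here the longest side is 24, but the remaining 3 sides sum to only 23.

No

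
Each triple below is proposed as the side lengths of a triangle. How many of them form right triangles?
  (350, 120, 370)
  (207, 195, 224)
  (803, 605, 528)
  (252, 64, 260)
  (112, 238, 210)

(350,120,370): 120²+350² = 136900 = 370² → right
(207,195,224): 195²+207² = 80874 > 50176 = 224² → acute
(803,605,528): 528²+605² = 644809 = 803² → right
(252,64,260): 64²+252² = 67600 = 260² → right
(112,238,210): 112²+210² = 56644 = 238² → right
4 of the 5 are right.

4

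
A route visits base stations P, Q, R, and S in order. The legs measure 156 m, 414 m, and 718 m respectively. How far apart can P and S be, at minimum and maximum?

The maximum is all hops collinear in one direction: 156 + 414 + 718 = 1288.
The longest hop is 718; the others sum to 570. Folding the others back against it leaves at least 718 − 570 = 148.

148 ≤ PS ≤ 1288 m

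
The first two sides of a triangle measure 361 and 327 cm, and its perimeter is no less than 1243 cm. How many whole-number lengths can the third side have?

133

Triangle inequality: 34 < x < 688. Perimeter ≥ 1243 gives x ≥ 1243 − 361 − 327 = 555.
So 555 ≤ x < 688; integers 555 through 687: 133 values.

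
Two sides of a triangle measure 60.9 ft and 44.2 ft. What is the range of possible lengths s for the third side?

By the triangle inequality, s must be less than 60.9 + 44.2 = 105.1 and greater than |60.9 − 44.2| = 16.7.

16.7 < s < 105.1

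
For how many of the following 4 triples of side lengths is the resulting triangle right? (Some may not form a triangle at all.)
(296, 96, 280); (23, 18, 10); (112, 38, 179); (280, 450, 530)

2

(296,96,280): 96²+280² = 87616 = 296² → right
(23,18,10): 10²+18² = 424 < 529 = 23² → obtuse
(112,38,179): 38+112 ≤ 179, not a triangle
(280,450,530): 280²+450² = 280900 = 530² → right
2 of the 4 are right.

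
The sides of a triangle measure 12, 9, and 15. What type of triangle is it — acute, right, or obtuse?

Compare the square of the longest side to the sum of squares of the other two: 9² + 12² = 225 = 15².

right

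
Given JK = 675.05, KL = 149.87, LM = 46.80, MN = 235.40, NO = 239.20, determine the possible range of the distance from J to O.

The maximum is all hops collinear in one direction: 675.05 + 149.87 + 46.80 + 235.40 + 239.20 = 1346.32.
The longest hop is 675.05; the others sum to 671.27. Folding the others back against it leaves at least 675.05 − 671.27 = 3.78.

3.78 ≤ JO ≤ 1346.32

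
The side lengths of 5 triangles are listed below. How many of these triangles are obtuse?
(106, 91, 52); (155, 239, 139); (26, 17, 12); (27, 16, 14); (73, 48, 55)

(106,91,52): 52²+91² = 10985 < 11236 = 106² → obtuse
(155,239,139): 139²+155² = 43346 < 57121 = 239² → obtuse
(26,17,12): 12²+17² = 433 < 676 = 26² → obtuse
(27,16,14): 14²+16² = 452 < 729 = 27² → obtuse
(73,48,55): 48²+55² = 5329 = 73² → right
4 of the 5 are obtuse.

4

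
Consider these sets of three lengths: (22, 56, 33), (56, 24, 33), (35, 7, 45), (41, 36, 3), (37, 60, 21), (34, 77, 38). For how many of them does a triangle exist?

1

(22,33,56): 22+33 ≤ 56 → not valid
(24,33,56): 24+33 > 56 → valid
(7,35,45): 7+35 ≤ 45 → not valid
(3,36,41): 3+36 ≤ 41 → not valid
(21,37,60): 21+37 ≤ 60 → not valid
(34,38,77): 34+38 ≤ 77 → not valid
1 of the 6 triples forms a triangle.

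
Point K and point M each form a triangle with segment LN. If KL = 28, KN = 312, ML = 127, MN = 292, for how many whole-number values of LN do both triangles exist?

From triangle KLN: 284 < LN < 340.
From triangle MLN: 165 < LN < 419.
Intersection: 284 < LN < 340, so integers 285 through 339: 55 values.

55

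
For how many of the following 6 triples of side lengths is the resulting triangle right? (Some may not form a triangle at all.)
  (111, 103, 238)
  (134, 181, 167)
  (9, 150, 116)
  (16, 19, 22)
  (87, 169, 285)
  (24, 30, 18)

1

(111,103,238): 103+111 ≤ 238, not a triangle
(134,181,167): 134²+167² = 45845 > 32761 = 181² → acute
(9,150,116): 9+116 ≤ 150, not a triangle
(16,19,22): 16²+19² = 617 > 484 = 22² → acute
(87,169,285): 87+169 ≤ 285, not a triangle
(24,30,18): 18²+24² = 900 = 30² → right
1 of the 6 is right.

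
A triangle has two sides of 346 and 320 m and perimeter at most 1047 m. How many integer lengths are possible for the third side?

355

Triangle inequality: 26 < x < 666. Perimeter ≤ 1047 gives x ≤ 1047 − 346 − 320 = 381.
So 26 < x ≤ 381; integers 27 through 381: 355 values.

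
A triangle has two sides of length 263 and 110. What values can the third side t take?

153 < t < 373

By the triangle inequality, t must be less than 263 + 110 = 373 and greater than |263 − 110| = 153.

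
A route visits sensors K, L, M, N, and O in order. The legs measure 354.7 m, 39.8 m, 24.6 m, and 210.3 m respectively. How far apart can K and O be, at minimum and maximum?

The maximum is all hops collinear in one direction: 354.7 + 39.8 + 24.6 + 210.3 = 629.4.
The longest hop is 354.7; the others sum to 274.7. Folding the others back against it leaves at least 354.7 − 274.7 = 80.0.

80.0 ≤ KO ≤ 629.4 m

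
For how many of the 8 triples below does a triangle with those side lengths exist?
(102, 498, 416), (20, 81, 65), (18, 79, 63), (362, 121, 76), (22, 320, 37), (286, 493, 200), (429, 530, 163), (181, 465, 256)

(102,416,498): 102+416 > 498 → valid
(20,65,81): 20+65 > 81 → valid
(18,63,79): 18+63 > 79 → valid
(76,121,362): 76+121 ≤ 362 → not valid
(22,37,320): 22+37 ≤ 320 → not valid
(200,286,493): 200+286 ≤ 493 → not valid
(163,429,530): 163+429 > 530 → valid
(181,256,465): 181+256 ≤ 465 → not valid
4 of the 8 triples form a triangle.

4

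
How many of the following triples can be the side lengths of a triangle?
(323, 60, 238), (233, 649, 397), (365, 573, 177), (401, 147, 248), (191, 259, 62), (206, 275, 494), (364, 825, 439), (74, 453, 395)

(60,238,323): 60+238 ≤ 323 → not valid
(233,397,649): 233+397 ≤ 649 → not valid
(177,365,573): 177+365 ≤ 573 → not valid
(147,248,401): 147+248 ≤ 401 → not valid
(62,191,259): 62+191 ≤ 259 → not valid
(206,275,494): 206+275 ≤ 494 → not valid
(364,439,825): 364+439 ≤ 825 → not valid
(74,395,453): 74+395 > 453 → valid
1 of the 8 triples forms a triangle.

1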